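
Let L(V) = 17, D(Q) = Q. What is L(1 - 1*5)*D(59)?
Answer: 1003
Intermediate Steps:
L(1 - 1*5)*D(59) = 17*59 = 1003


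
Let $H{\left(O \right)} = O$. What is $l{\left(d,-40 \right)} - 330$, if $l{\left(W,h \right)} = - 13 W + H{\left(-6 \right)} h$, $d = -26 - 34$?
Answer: $690$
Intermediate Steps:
$d = -60$
$l{\left(W,h \right)} = - 13 W - 6 h$
$l{\left(d,-40 \right)} - 330 = \left(\left(-13\right) \left(-60\right) - -240\right) - 330 = \left(780 + 240\right) - 330 = 1020 - 330 = 690$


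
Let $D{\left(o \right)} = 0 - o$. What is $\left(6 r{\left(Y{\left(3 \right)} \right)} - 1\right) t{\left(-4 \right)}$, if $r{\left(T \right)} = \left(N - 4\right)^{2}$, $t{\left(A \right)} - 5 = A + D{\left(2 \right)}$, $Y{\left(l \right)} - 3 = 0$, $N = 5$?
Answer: $-5$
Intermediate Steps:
$D{\left(o \right)} = - o$
$Y{\left(l \right)} = 3$ ($Y{\left(l \right)} = 3 + 0 = 3$)
$t{\left(A \right)} = 3 + A$ ($t{\left(A \right)} = 5 + \left(A - 2\right) = 5 + \left(-2 + A\right) = 3 + A$)
$r{\left(T \right)} = 1$ ($r{\left(T \right)} = \left(5 - 4\right)^{2} = 1^{2} = 1$)
$\left(6 r{\left(Y{\left(3 \right)} \right)} - 1\right) t{\left(-4 \right)} = \left(6 \cdot 1 - 1\right) \left(3 - 4\right) = \left(6 - 1\right) \left(-1\right) = 5 \left(-1\right) = -5$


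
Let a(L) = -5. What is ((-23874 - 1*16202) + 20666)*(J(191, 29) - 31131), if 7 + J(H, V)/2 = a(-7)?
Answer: 604718550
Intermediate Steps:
J(H, V) = -24 (J(H, V) = -14 + 2*(-5) = -14 - 10 = -24)
((-23874 - 1*16202) + 20666)*(J(191, 29) - 31131) = ((-23874 - 1*16202) + 20666)*(-24 - 31131) = ((-23874 - 16202) + 20666)*(-31155) = (-40076 + 20666)*(-31155) = -19410*(-31155) = 604718550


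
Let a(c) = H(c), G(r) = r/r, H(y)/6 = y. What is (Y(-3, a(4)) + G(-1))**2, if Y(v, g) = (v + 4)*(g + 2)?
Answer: 729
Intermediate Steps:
H(y) = 6*y
G(r) = 1
a(c) = 6*c
Y(v, g) = (2 + g)*(4 + v) (Y(v, g) = (4 + v)*(2 + g) = (2 + g)*(4 + v))
(Y(-3, a(4)) + G(-1))**2 = ((8 + 2*(-3) + 4*(6*4) + (6*4)*(-3)) + 1)**2 = ((8 - 6 + 4*24 + 24*(-3)) + 1)**2 = ((8 - 6 + 96 - 72) + 1)**2 = (26 + 1)**2 = 27**2 = 729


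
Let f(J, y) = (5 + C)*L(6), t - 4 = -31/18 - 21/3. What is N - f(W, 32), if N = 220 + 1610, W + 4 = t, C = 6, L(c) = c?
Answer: 1764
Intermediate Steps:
t = -85/18 (t = 4 + (-31/18 - 21/3) = 4 + (-31*1/18 - 21*⅓) = 4 + (-31/18 - 7) = 4 - 157/18 = -85/18 ≈ -4.7222)
W = -157/18 (W = -4 - 85/18 = -157/18 ≈ -8.7222)
f(J, y) = 66 (f(J, y) = (5 + 6)*6 = 11*6 = 66)
N = 1830
N - f(W, 32) = 1830 - 1*66 = 1830 - 66 = 1764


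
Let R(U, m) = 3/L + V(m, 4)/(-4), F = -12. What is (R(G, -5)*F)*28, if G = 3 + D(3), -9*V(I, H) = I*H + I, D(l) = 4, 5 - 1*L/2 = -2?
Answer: 484/3 ≈ 161.33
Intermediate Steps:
L = 14 (L = 10 - 2*(-2) = 10 + 4 = 14)
V(I, H) = -I/9 - H*I/9 (V(I, H) = -(I*H + I)/9 = -(H*I + I)/9 = -(I + H*I)/9 = -I/9 - H*I/9)
G = 7 (G = 3 + 4 = 7)
R(U, m) = 3/14 + 5*m/36 (R(U, m) = 3/14 - m*(1 + 4)/9/(-4) = 3*(1/14) - ⅑*m*5*(-¼) = 3/14 - 5*m/9*(-¼) = 3/14 + 5*m/36)
(R(G, -5)*F)*28 = ((3/14 + (5/36)*(-5))*(-12))*28 = ((3/14 - 25/36)*(-12))*28 = -121/252*(-12)*28 = (121/21)*28 = 484/3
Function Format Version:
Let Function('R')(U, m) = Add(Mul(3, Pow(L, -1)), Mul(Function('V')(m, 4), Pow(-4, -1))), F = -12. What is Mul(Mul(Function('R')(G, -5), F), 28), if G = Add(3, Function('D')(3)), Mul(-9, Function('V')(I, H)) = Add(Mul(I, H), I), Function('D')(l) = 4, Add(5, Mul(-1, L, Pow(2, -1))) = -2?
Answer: Rational(484, 3) ≈ 161.33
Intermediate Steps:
L = 14 (L = Add(10, Mul(-2, -2)) = Add(10, 4) = 14)
Function('V')(I, H) = Add(Mul(Rational(-1, 9), I), Mul(Rational(-1, 9), H, I)) (Function('V')(I, H) = Mul(Rational(-1, 9), Add(Mul(I, H), I)) = Mul(Rational(-1, 9), Add(Mul(H, I), I)) = Mul(Rational(-1, 9), Add(I, Mul(H, I))) = Add(Mul(Rational(-1, 9), I), Mul(Rational(-1, 9), H, I)))
G = 7 (G = Add(3, 4) = 7)
Function('R')(U, m) = Add(Rational(3, 14), Mul(Rational(5, 36), m)) (Function('R')(U, m) = Add(Mul(3, Pow(14, -1)), Mul(Mul(Rational(-1, 9), m, Add(1, 4)), Pow(-4, -1))) = Add(Mul(3, Rational(1, 14)), Mul(Mul(Rational(-1, 9), m, 5), Rational(-1, 4))) = Add(Rational(3, 14), Mul(Mul(Rational(-5, 9), m), Rational(-1, 4))) = Add(Rational(3, 14), Mul(Rational(5, 36), m)))
Mul(Mul(Function('R')(G, -5), F), 28) = Mul(Mul(Add(Rational(3, 14), Mul(Rational(5, 36), -5)), -12), 28) = Mul(Mul(Add(Rational(3, 14), Rational(-25, 36)), -12), 28) = Mul(Mul(Rational(-121, 252), -12), 28) = Mul(Rational(121, 21), 28) = Rational(484, 3)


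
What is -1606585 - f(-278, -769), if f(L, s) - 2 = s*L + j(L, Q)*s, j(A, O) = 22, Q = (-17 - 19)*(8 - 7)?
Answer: -1803451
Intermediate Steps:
Q = -36 (Q = -36*1 = -36)
f(L, s) = 2 + 22*s + L*s (f(L, s) = 2 + (s*L + 22*s) = 2 + (L*s + 22*s) = 2 + (22*s + L*s) = 2 + 22*s + L*s)
-1606585 - f(-278, -769) = -1606585 - (2 + 22*(-769) - 278*(-769)) = -1606585 - (2 - 16918 + 213782) = -1606585 - 1*196866 = -1606585 - 196866 = -1803451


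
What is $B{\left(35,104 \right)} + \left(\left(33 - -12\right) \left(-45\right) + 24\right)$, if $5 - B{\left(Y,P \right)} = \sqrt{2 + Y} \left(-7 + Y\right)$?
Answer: $-1996 - 28 \sqrt{37} \approx -2166.3$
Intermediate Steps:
$B{\left(Y,P \right)} = 5 - \sqrt{2 + Y} \left(-7 + Y\right)$
$B{\left(35,104 \right)} + \left(\left(33 - -12\right) \left(-45\right) + 24\right) = \left(5 + 7 \sqrt{2 + 35} - 35 \sqrt{2 + 35}\right) + \left(\left(33 - -12\right) \left(-45\right) + 24\right) = \left(5 + 7 \sqrt{37} - 35 \sqrt{37}\right) + \left(\left(33 + 12\right) \left(-45\right) + 24\right) = \left(5 + 7 \sqrt{37} - 35 \sqrt{37}\right) + \left(45 \left(-45\right) + 24\right) = \left(5 - 28 \sqrt{37}\right) + \left(-2025 + 24\right) = \left(5 - 28 \sqrt{37}\right) - 2001 = -1996 - 28 \sqrt{37}$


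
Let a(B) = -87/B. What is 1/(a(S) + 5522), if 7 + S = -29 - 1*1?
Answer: 37/204401 ≈ 0.00018102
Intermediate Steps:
S = -37 (S = -7 + (-29 - 1*1) = -7 + (-29 - 1) = -7 - 30 = -37)
1/(a(S) + 5522) = 1/(-87/(-37) + 5522) = 1/(-87*(-1/37) + 5522) = 1/(87/37 + 5522) = 1/(204401/37) = 37/204401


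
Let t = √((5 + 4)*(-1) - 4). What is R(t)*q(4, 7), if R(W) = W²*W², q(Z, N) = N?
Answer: 1183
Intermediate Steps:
t = I*√13 (t = √(9*(-1) - 4) = √(-9 - 4) = √(-13) = I*√13 ≈ 3.6056*I)
R(W) = W⁴
R(t)*q(4, 7) = (I*√13)⁴*7 = 169*7 = 1183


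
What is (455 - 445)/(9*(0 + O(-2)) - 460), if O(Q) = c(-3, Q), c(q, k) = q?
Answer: -10/487 ≈ -0.020534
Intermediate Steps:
O(Q) = -3
(455 - 445)/(9*(0 + O(-2)) - 460) = (455 - 445)/(9*(0 - 3) - 460) = 10/(9*(-3) - 460) = 10/(-27 - 460) = 10/(-487) = 10*(-1/487) = -10/487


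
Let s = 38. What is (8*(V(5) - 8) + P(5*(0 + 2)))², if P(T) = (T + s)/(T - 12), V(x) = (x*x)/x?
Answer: 2304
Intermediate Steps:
V(x) = x (V(x) = x²/x = x)
P(T) = (38 + T)/(-12 + T) (P(T) = (T + 38)/(T - 12) = (38 + T)/(-12 + T))
(8*(V(5) - 8) + P(5*(0 + 2)))² = (8*(5 - 8) + (38 + 5*(0 + 2))/(-12 + 5*(0 + 2)))² = (8*(-3) + (38 + 5*2)/(-12 + 5*2))² = (-24 + (38 + 10)/(-12 + 10))² = (-24 + 48/(-2))² = (-24 - ½*48)² = (-24 - 24)² = (-48)² = 2304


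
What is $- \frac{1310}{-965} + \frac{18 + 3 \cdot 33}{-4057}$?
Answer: $\frac{1040353}{783001} \approx 1.3287$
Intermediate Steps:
$- \frac{1310}{-965} + \frac{18 + 3 \cdot 33}{-4057} = \left(-1310\right) \left(- \frac{1}{965}\right) + \left(18 + 99\right) \left(- \frac{1}{4057}\right) = \frac{262}{193} + 117 \left(- \frac{1}{4057}\right) = \frac{262}{193} - \frac{117}{4057} = \frac{1040353}{783001}$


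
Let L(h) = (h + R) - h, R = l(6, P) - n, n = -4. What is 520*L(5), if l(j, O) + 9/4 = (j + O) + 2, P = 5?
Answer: 7670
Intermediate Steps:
l(j, O) = -¼ + O + j (l(j, O) = -9/4 + ((j + O) + 2) = -9/4 + ((O + j) + 2) = -9/4 + (2 + O + j) = -¼ + O + j)
R = 59/4 (R = (-¼ + 5 + 6) - 1*(-4) = 43/4 + 4 = 59/4 ≈ 14.750)
L(h) = 59/4 (L(h) = (h + 59/4) - h = (59/4 + h) - h = 59/4)
520*L(5) = 520*(59/4) = 7670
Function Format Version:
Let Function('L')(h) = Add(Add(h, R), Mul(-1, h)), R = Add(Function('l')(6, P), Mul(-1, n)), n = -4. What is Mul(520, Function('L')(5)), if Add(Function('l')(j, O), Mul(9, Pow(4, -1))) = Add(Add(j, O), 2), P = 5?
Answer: 7670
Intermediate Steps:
Function('l')(j, O) = Add(Rational(-1, 4), O, j) (Function('l')(j, O) = Add(Rational(-9, 4), Add(Add(j, O), 2)) = Add(Rational(-9, 4), Add(Add(O, j), 2)) = Add(Rational(-9, 4), Add(2, O, j)) = Add(Rational(-1, 4), O, j))
R = Rational(59, 4) (R = Add(Add(Rational(-1, 4), 5, 6), Mul(-1, -4)) = Add(Rational(43, 4), 4) = Rational(59, 4) ≈ 14.750)
Function('L')(h) = Rational(59, 4) (Function('L')(h) = Add(Add(h, Rational(59, 4)), Mul(-1, h)) = Add(Add(Rational(59, 4), h), Mul(-1, h)) = Rational(59, 4))
Mul(520, Function('L')(5)) = Mul(520, Rational(59, 4)) = 7670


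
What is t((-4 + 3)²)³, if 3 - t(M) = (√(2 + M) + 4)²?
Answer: -13312 - 7680*√3 ≈ -26614.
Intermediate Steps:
t(M) = 3 - (4 + √(2 + M))² (t(M) = 3 - (√(2 + M) + 4)² = 3 - (4 + √(2 + M))²)
t((-4 + 3)²)³ = (3 - (4 + √(2 + (-4 + 3)²))²)³ = (3 - (4 + √(2 + (-1)²))²)³ = (3 - (4 + √(2 + 1))²)³ = (3 - (4 + √3)²)³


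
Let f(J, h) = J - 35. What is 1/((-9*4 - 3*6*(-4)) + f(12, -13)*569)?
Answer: -1/13051 ≈ -7.6622e-5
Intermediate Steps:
f(J, h) = -35 + J
1/((-9*4 - 3*6*(-4)) + f(12, -13)*569) = 1/((-9*4 - 3*6*(-4)) + (-35 + 12)*569) = 1/((-36 - 18*(-4)) - 23*569) = 1/((-36 + 72) - 13087) = 1/(36 - 13087) = 1/(-13051) = -1/13051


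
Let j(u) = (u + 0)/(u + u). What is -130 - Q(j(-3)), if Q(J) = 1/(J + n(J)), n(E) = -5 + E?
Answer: -519/4 ≈ -129.75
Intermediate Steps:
j(u) = ½ (j(u) = u/((2*u)) = u*(1/(2*u)) = ½)
Q(J) = 1/(-5 + 2*J) (Q(J) = 1/(J + (-5 + J)) = 1/(-5 + 2*J))
-130 - Q(j(-3)) = -130 - 1/(-5 + 2*(½)) = -130 - 1/(-5 + 1) = -130 - 1/(-4) = -130 - 1*(-¼) = -130 + ¼ = -519/4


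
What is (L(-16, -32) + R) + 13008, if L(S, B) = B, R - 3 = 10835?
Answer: 23814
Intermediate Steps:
R = 10838 (R = 3 + 10835 = 10838)
(L(-16, -32) + R) + 13008 = (-32 + 10838) + 13008 = 10806 + 13008 = 23814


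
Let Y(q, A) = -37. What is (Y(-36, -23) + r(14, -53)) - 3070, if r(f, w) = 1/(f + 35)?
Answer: -152242/49 ≈ -3107.0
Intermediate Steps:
r(f, w) = 1/(35 + f)
(Y(-36, -23) + r(14, -53)) - 3070 = (-37 + 1/(35 + 14)) - 3070 = (-37 + 1/49) - 3070 = -1812/49 - 3070 = -152242/49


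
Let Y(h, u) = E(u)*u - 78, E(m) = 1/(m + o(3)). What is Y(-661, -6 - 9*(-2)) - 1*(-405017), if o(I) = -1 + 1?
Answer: 404940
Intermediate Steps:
o(I) = 0
E(m) = 1/m (E(m) = 1/(m + 0) = 1/m)
Y(h, u) = -77 (Y(h, u) = u/u - 78 = 1 - 78 = -77)
Y(-661, -6 - 9*(-2)) - 1*(-405017) = -77 - 1*(-405017) = -77 + 405017 = 404940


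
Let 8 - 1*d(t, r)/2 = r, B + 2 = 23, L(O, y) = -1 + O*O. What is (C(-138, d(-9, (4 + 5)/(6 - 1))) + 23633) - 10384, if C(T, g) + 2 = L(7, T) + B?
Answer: 13316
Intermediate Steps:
L(O, y) = -1 + O**2
B = 21 (B = -2 + 23 = 21)
d(t, r) = 16 - 2*r
C(T, g) = 67 (C(T, g) = -2 + ((-1 + 7**2) + 21) = -2 + ((-1 + 49) + 21) = -2 + (48 + 21) = -2 + 69 = 67)
(C(-138, d(-9, (4 + 5)/(6 - 1))) + 23633) - 10384 = (67 + 23633) - 10384 = 23700 - 10384 = 13316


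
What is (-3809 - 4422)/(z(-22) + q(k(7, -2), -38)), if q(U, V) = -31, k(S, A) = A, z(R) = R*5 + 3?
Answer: 8231/138 ≈ 59.645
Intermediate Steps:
z(R) = 3 + 5*R (z(R) = 5*R + 3 = 3 + 5*R)
(-3809 - 4422)/(z(-22) + q(k(7, -2), -38)) = (-3809 - 4422)/((3 + 5*(-22)) - 31) = -8231/((3 - 110) - 31) = -8231/(-107 - 31) = -8231/(-138) = -8231*(-1/138) = 8231/138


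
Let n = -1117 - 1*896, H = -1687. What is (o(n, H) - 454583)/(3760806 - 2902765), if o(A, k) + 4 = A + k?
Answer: -458287/858041 ≈ -0.53411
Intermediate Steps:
n = -2013 (n = -1117 - 896 = -2013)
o(A, k) = -4 + A + k (o(A, k) = -4 + (A + k) = -4 + A + k)
(o(n, H) - 454583)/(3760806 - 2902765) = ((-4 - 2013 - 1687) - 454583)/(3760806 - 2902765) = (-3704 - 454583)/858041 = -458287*1/858041 = -458287/858041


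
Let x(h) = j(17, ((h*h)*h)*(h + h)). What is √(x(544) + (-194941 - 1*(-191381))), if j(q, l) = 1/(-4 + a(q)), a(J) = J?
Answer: I*√601627/13 ≈ 59.665*I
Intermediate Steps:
j(q, l) = 1/(-4 + q)
x(h) = 1/13 (x(h) = 1/(-4 + 17) = 1/13)
√(x(544) + (-194941 - 1*(-191381))) = √(1/13 + (-194941 - 1*(-191381))) = √(1/13 + (-194941 + 191381)) = √(1/13 - 3560) = √(-46279/13) = I*√601627/13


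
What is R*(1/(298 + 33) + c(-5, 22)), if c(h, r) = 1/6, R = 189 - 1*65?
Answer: 20894/993 ≈ 21.041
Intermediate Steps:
R = 124 (R = 189 - 65 = 124)
c(h, r) = ⅙
R*(1/(298 + 33) + c(-5, 22)) = 124*(1/(298 + 33) + ⅙) = 124*(1/331 + ⅙) = 124*(337/1986) = 20894/993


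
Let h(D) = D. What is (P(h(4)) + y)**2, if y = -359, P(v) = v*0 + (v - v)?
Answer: 128881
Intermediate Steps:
P(v) = 0 (P(v) = 0 + 0 = 0)
(P(h(4)) + y)**2 = (0 - 359)**2 = (-359)**2 = 128881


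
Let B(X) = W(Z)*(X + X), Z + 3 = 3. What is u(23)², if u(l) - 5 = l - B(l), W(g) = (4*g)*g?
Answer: 784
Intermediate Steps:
Z = 0 (Z = -3 + 3 = 0)
W(g) = 4*g²
B(X) = 0 (B(X) = (4*0²)*(X + X) = (4*0)*(2*X) = 0*(2*X) = 0)
u(l) = 5 + l (u(l) = 5 + (l - 1*0) = 5 + (l + 0) = 5 + l)
u(23)² = (5 + 23)² = 28² = 784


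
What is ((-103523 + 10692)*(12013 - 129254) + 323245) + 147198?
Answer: 10884069714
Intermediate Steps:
((-103523 + 10692)*(12013 - 129254) + 323245) + 147198 = (-92831*(-117241) + 323245) + 147198 = (10883599271 + 323245) + 147198 = 10883922516 + 147198 = 10884069714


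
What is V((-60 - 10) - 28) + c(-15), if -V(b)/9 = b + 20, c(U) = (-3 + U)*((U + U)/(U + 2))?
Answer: 8586/13 ≈ 660.46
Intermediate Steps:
c(U) = 2*U*(-3 + U)/(2 + U) (c(U) = (-3 + U)*((2*U)/(2 + U)) = (-3 + U)*(2*U/(2 + U)) = 2*U*(-3 + U)/(2 + U))
V(b) = -180 - 9*b (V(b) = -9*(b + 20) = -9*(20 + b) = -180 - 9*b)
V((-60 - 10) - 28) + c(-15) = (-180 - 9*((-60 - 10) - 28)) + 2*(-15)*(-3 - 15)/(2 - 15) = (-180 - 9*(-70 - 28)) + 2*(-15)*(-18)/(-13) = (-180 - 9*(-98)) + 2*(-15)*(-1/13)*(-18) = (-180 + 882) - 540/13 = 702 - 540/13 = 8586/13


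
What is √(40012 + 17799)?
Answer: √57811 ≈ 240.44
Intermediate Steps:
√(40012 + 17799) = √57811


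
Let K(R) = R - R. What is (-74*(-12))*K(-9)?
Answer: 0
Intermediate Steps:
K(R) = 0
(-74*(-12))*K(-9) = -74*(-12)*0 = 888*0 = 0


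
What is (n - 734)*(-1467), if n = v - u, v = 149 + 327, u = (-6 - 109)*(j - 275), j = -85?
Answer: 61112286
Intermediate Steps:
u = 41400 (u = (-6 - 109)*(-85 - 275) = -115*(-360) = 41400)
v = 476
n = -40924 (n = 476 - 1*41400 = 476 - 41400 = -40924)
(n - 734)*(-1467) = (-40924 - 734)*(-1467) = -41658*(-1467) = 61112286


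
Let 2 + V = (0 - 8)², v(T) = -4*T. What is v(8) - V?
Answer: -94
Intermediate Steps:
V = 62 (V = -2 + (0 - 8)² = -2 + (-8)² = -2 + 64 = 62)
v(8) - V = -4*8 - 1*62 = -32 - 62 = -94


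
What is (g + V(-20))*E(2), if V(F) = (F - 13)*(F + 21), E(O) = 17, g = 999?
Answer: 16422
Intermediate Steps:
V(F) = (-13 + F)*(21 + F)
(g + V(-20))*E(2) = (999 + (-273 + (-20)² + 8*(-20)))*17 = (999 + (-273 + 400 - 160))*17 = (999 - 33)*17 = 966*17 = 16422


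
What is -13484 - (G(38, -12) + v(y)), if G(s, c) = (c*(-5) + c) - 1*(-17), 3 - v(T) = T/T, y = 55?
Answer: -13551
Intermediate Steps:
v(T) = 2 (v(T) = 3 - T/T = 3 - 1*1 = 3 - 1 = 2)
G(s, c) = 17 - 4*c (G(s, c) = (-5*c + c) + 17 = -4*c + 17 = 17 - 4*c)
-13484 - (G(38, -12) + v(y)) = -13484 - ((17 - 4*(-12)) + 2) = -13484 - ((17 + 48) + 2) = -13484 - (65 + 2) = -13484 - 1*67 = -13484 - 67 = -13551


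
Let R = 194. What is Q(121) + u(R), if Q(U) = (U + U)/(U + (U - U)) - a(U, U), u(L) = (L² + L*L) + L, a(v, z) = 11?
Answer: 75457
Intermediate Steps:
u(L) = L + 2*L² (u(L) = (L² + L²) + L = 2*L² + L = L + 2*L²)
Q(U) = -9 (Q(U) = (U + U)/(U + (U - U)) - 1*11 = (2*U)/(U + 0) - 11 = (2*U)/U - 11 = 2 - 11 = -9)
Q(121) + u(R) = -9 + 194*(1 + 2*194) = -9 + 194*(1 + 388) = -9 + 194*389 = -9 + 75466 = 75457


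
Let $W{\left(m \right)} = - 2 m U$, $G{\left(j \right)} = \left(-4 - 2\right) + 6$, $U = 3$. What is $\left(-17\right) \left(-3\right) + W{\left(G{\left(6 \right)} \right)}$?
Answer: $51$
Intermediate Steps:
$G{\left(j \right)} = 0$ ($G{\left(j \right)} = -6 + 6 = 0$)
$W{\left(m \right)} = - 6 m$ ($W{\left(m \right)} = - 2 m 3 = - 6 m$)
$\left(-17\right) \left(-3\right) + W{\left(G{\left(6 \right)} \right)} = \left(-17\right) \left(-3\right) - 0 = 51 + 0 = 51$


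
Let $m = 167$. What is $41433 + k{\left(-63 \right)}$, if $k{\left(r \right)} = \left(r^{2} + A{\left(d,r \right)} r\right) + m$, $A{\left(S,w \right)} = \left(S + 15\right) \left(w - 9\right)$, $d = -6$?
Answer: $86393$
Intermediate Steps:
$A{\left(S,w \right)} = \left(-9 + w\right) \left(15 + S\right)$ ($A{\left(S,w \right)} = \left(15 + S\right) \left(-9 + w\right) = \left(-9 + w\right) \left(15 + S\right)$)
$k{\left(r \right)} = 167 + r^{2} + r \left(-81 + 9 r\right)$ ($k{\left(r \right)} = \left(r^{2} + \left(-135 - -54 + 15 r - 6 r\right) r\right) + 167 = \left(r^{2} + \left(-135 + 54 + 15 r - 6 r\right) r\right) + 167 = \left(r^{2} + \left(-81 + 9 r\right) r\right) + 167 = \left(r^{2} + r \left(-81 + 9 r\right)\right) + 167 = 167 + r^{2} + r \left(-81 + 9 r\right)$)
$41433 + k{\left(-63 \right)} = 41433 + \left(167 - -5103 + 10 \left(-63\right)^{2}\right) = 41433 + \left(167 + 5103 + 10 \cdot 3969\right) = 41433 + \left(167 + 5103 + 39690\right) = 41433 + 44960 = 86393$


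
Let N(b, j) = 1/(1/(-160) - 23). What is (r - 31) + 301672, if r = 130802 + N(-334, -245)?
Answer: 1591822523/3681 ≈ 4.3244e+5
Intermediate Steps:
N(b, j) = -160/3681 (N(b, j) = 1/(-1/160 - 23) = 1/(-3681/160) = -160/3681)
r = 481482002/3681 (r = 130802 - 160/3681 = 481482002/3681 ≈ 1.3080e+5)
(r - 31) + 301672 = (481482002/3681 - 31) + 301672 = 481367891/3681 + 301672 = 1591822523/3681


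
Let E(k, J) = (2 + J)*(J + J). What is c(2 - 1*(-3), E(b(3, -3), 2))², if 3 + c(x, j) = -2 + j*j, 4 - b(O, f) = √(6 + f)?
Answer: 63001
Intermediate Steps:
b(O, f) = 4 - √(6 + f)
E(k, J) = 2*J*(2 + J) (E(k, J) = (2 + J)*(2*J) = 2*J*(2 + J))
c(x, j) = -5 + j² (c(x, j) = -3 + (-2 + j*j) = -3 + (-2 + j²) = -5 + j²)
c(2 - 1*(-3), E(b(3, -3), 2))² = (-5 + (2*2*(2 + 2))²)² = (-5 + (2*2*4)²)² = (-5 + 16²)² = (-5 + 256)² = 251² = 63001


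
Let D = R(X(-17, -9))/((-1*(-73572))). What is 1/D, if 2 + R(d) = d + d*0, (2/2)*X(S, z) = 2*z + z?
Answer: -73572/29 ≈ -2537.0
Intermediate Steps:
X(S, z) = 3*z (X(S, z) = 2*z + z = 3*z)
R(d) = -2 + d (R(d) = -2 + (d + d*0) = -2 + (d + 0) = -2 + d)
D = -29/73572 (D = (-2 + 3*(-9))/((-1*(-73572))) = (-2 - 27)/73572 = -29*1/73572 = -29/73572 ≈ -0.00039417)
1/D = 1/(-29/73572) = -73572/29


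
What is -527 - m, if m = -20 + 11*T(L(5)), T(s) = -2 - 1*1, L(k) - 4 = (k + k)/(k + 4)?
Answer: -474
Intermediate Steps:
L(k) = 4 + 2*k/(4 + k) (L(k) = 4 + (k + k)/(k + 4) = 4 + (2*k)/(4 + k) = 4 + 2*k/(4 + k))
T(s) = -3 (T(s) = -2 - 1 = -3)
m = -53 (m = -20 + 11*(-3) = -20 - 33 = -53)
-527 - m = -527 - 1*(-53) = -527 + 53 = -474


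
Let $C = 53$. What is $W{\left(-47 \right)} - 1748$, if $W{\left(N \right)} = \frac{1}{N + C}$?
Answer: $- \frac{10487}{6} \approx -1747.8$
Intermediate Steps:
$W{\left(N \right)} = \frac{1}{53 + N}$ ($W{\left(N \right)} = \frac{1}{N + 53} = \frac{1}{53 + N}$)
$W{\left(-47 \right)} - 1748 = \frac{1}{53 - 47} - 1748 = \frac{1}{6} - 1748 = - \frac{10487}{6}$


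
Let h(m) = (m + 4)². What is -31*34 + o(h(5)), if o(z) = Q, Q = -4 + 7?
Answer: -1051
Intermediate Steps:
h(m) = (4 + m)²
Q = 3
o(z) = 3
-31*34 + o(h(5)) = -31*34 + 3 = -1054 + 3 = -1051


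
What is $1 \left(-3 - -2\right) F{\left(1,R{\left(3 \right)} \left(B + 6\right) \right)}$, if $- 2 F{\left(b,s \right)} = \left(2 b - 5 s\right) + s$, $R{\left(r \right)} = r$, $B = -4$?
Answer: $-11$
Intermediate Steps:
$F{\left(b,s \right)} = - b + 2 s$ ($F{\left(b,s \right)} = - \frac{\left(2 b - 5 s\right) + s}{2} = - \frac{\left(- 5 s + 2 b\right) + s}{2} = - \frac{- 4 s + 2 b}{2} = - b + 2 s$)
$1 \left(-3 - -2\right) F{\left(1,R{\left(3 \right)} \left(B + 6\right) \right)} = 1 \left(-3 - -2\right) \left(\left(-1\right) 1 + 2 \cdot 3 \left(-4 + 6\right)\right) = 1 \left(-3 + 2\right) \left(-1 + 2 \cdot 3 \cdot 2\right) = 1 \left(-1\right) \left(-1 + 2 \cdot 6\right) = - (-1 + 12) = \left(-1\right) 11 = -11$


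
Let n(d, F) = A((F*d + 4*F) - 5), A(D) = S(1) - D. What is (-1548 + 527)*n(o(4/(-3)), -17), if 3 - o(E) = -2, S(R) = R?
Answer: -162339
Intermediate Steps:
o(E) = 5 (o(E) = 3 - 1*(-2) = 3 + 2 = 5)
A(D) = 1 - D
n(d, F) = 6 - 4*F - F*d (n(d, F) = 1 - ((F*d + 4*F) - 5) = 1 - ((4*F + F*d) - 5) = 1 - (-5 + 4*F + F*d) = 1 + (5 - 4*F - F*d) = 6 - 4*F - F*d)
(-1548 + 527)*n(o(4/(-3)), -17) = (-1548 + 527)*(6 - 4*(-17) - 1*(-17)*5) = -1021*(6 + 68 + 85) = -1021*159 = -162339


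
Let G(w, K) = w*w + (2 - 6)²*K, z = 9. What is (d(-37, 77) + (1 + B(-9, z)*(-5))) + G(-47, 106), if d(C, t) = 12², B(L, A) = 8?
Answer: 4010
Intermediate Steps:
G(w, K) = w² + 16*K (G(w, K) = w² + (-4)²*K = w² + 16*K)
d(C, t) = 144
(d(-37, 77) + (1 + B(-9, z)*(-5))) + G(-47, 106) = (144 + (1 + 8*(-5))) + ((-47)² + 16*106) = (144 + (1 - 40)) + (2209 + 1696) = (144 - 39) + 3905 = 105 + 3905 = 4010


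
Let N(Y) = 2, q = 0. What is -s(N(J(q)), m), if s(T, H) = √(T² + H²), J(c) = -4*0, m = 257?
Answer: -√66053 ≈ -257.01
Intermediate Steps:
J(c) = 0
s(T, H) = √(H² + T²)
-s(N(J(q)), m) = -√(257² + 2²) = -√(66049 + 4) = -√66053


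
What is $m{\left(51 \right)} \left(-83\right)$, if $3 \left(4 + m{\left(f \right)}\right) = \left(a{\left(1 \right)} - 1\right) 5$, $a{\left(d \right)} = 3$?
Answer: $\frac{166}{3} \approx 55.333$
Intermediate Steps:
$m{\left(f \right)} = - \frac{2}{3}$ ($m{\left(f \right)} = -4 + \frac{\left(3 - 1\right) 5}{3} = -4 + \frac{2 \cdot 5}{3} = -4 + \frac{1}{3} \cdot 10 = -4 + \frac{10}{3} = - \frac{2}{3}$)
$m{\left(51 \right)} \left(-83\right) = \left(- \frac{2}{3}\right) \left(-83\right) = \frac{166}{3}$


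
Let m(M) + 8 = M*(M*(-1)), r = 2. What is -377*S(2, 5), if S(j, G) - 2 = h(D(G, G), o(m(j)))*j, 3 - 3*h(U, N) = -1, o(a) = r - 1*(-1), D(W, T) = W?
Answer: -5278/3 ≈ -1759.3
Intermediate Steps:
m(M) = -8 - M² (m(M) = -8 + M*(M*(-1)) = -8 + M*(-M) = -8 - M²)
o(a) = 3 (o(a) = 2 - 1*(-1) = 2 + 1 = 3)
h(U, N) = 4/3 (h(U, N) = 1 - ⅓*(-1) = 1 + ⅓ = 4/3)
S(j, G) = 2 + 4*j/3
-377*S(2, 5) = -377*(2 + (4/3)*2) = -377*(2 + 8/3) = -377*14/3 = -5278/3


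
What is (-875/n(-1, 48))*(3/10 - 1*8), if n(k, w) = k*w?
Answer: -13475/96 ≈ -140.36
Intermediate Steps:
(-875/n(-1, 48))*(3/10 - 1*8) = (-875/((-1*48)))*(3/10 - 1*8) = (-875/(-48))*(3*(⅒) - 8) = (-875*(-1/48))*(3/10 - 8) = (875/48)*(-77/10) = -13475/96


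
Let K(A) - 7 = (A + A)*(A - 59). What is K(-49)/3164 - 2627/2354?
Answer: 1187099/532004 ≈ 2.2314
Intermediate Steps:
K(A) = 7 + 2*A*(-59 + A) (K(A) = 7 + (A + A)*(A - 59) = 7 + (2*A)*(-59 + A) = 7 + 2*A*(-59 + A))
K(-49)/3164 - 2627/2354 = (7 - 118*(-49) + 2*(-49)²)/3164 - 2627/2354 = (7 + 5782 + 2*2401)*(1/3164) - 2627*1/2354 = (7 + 5782 + 4802)*(1/3164) - 2627/2354 = 10591*(1/3164) - 2627/2354 = 1513/452 - 2627/2354 = 1187099/532004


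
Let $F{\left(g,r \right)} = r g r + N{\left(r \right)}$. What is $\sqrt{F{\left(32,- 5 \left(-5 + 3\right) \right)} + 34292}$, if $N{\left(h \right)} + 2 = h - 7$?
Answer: $\sqrt{37493} \approx 193.63$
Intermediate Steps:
$N{\left(h \right)} = -9 + h$ ($N{\left(h \right)} = -2 + \left(h - 7\right) = -2 + \left(-7 + h\right) = -9 + h$)
$F{\left(g,r \right)} = -9 + r + g r^{2}$ ($F{\left(g,r \right)} = r g r + \left(-9 + r\right) = g r r + \left(-9 + r\right) = g r^{2} + \left(-9 + r\right) = -9 + r + g r^{2}$)
$\sqrt{F{\left(32,- 5 \left(-5 + 3\right) \right)} + 34292} = \sqrt{\left(-9 - 5 \left(-5 + 3\right) + 32 \left(- 5 \left(-5 + 3\right)\right)^{2}\right) + 34292} = \sqrt{\left(-9 - -10 + 32 \left(\left(-5\right) \left(-2\right)\right)^{2}\right) + 34292} = \sqrt{\left(-9 + 10 + 32 \cdot 10^{2}\right) + 34292} = \sqrt{\left(-9 + 10 + 32 \cdot 100\right) + 34292} = \sqrt{\left(-9 + 10 + 3200\right) + 34292} = \sqrt{3201 + 34292} = \sqrt{37493}$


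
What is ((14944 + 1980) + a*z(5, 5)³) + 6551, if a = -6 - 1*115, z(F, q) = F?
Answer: 8350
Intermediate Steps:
a = -121 (a = -6 - 115 = -121)
((14944 + 1980) + a*z(5, 5)³) + 6551 = ((14944 + 1980) - 121*5³) + 6551 = (16924 - 121*125) + 6551 = (16924 - 15125) + 6551 = 1799 + 6551 = 8350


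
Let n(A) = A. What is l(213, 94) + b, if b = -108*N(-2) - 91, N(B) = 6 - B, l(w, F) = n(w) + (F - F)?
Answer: -742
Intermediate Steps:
l(w, F) = w (l(w, F) = w + (F - F) = w + 0 = w)
b = -955 (b = -108*(6 - 1*(-2)) - 91 = -108*(6 + 2) - 91 = -108*8 - 91 = -864 - 91 = -955)
l(213, 94) + b = 213 - 955 = -742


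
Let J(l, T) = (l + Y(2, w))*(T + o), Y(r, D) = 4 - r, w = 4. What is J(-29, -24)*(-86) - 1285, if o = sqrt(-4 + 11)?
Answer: -57013 + 2322*sqrt(7) ≈ -50870.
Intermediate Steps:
o = sqrt(7) ≈ 2.6458
J(l, T) = (2 + l)*(T + sqrt(7)) (J(l, T) = (l + (4 - 1*2))*(T + sqrt(7)) = (l + (4 - 2))*(T + sqrt(7)) = (l + 2)*(T + sqrt(7)) = (2 + l)*(T + sqrt(7)))
J(-29, -24)*(-86) - 1285 = (2*(-24) + 2*sqrt(7) - 24*(-29) - 29*sqrt(7))*(-86) - 1285 = (-48 + 2*sqrt(7) + 696 - 29*sqrt(7))*(-86) - 1285 = (648 - 27*sqrt(7))*(-86) - 1285 = (-55728 + 2322*sqrt(7)) - 1285 = -57013 + 2322*sqrt(7)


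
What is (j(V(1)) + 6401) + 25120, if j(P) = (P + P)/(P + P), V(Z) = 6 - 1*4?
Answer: 31522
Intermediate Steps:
V(Z) = 2 (V(Z) = 6 - 4 = 2)
j(P) = 1 (j(P) = (2*P)/((2*P)) = (2*P)*(1/(2*P)) = 1)
(j(V(1)) + 6401) + 25120 = (1 + 6401) + 25120 = 6402 + 25120 = 31522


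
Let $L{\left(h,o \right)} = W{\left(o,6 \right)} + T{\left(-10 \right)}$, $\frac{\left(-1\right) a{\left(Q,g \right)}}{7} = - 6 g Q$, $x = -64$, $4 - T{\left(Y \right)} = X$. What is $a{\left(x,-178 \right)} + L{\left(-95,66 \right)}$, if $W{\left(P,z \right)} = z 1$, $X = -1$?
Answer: $478475$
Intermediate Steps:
$T{\left(Y \right)} = 5$ ($T{\left(Y \right)} = 4 - -1 = 4 + 1 = 5$)
$a{\left(Q,g \right)} = 42 Q g$ ($a{\left(Q,g \right)} = - 7 - 6 g Q = - 7 \left(- 6 Q g\right) = 42 Q g$)
$W{\left(P,z \right)} = z$
$L{\left(h,o \right)} = 11$ ($L{\left(h,o \right)} = 6 + 5 = 11$)
$a{\left(x,-178 \right)} + L{\left(-95,66 \right)} = 42 \left(-64\right) \left(-178\right) + 11 = 478464 + 11 = 478475$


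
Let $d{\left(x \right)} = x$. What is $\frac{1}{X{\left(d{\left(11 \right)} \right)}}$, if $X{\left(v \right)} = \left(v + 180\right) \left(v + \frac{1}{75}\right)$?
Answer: $\frac{75}{157766} \approx 0.00047539$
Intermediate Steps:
$X{\left(v \right)} = \left(180 + v\right) \left(\frac{1}{75} + v\right)$ ($X{\left(v \right)} = \left(180 + v\right) \left(v + \frac{1}{75}\right) = \left(180 + v\right) \left(\frac{1}{75} + v\right)$)
$\frac{1}{X{\left(d{\left(11 \right)} \right)}} = \frac{1}{\frac{12}{5} + 11^{2} + \frac{13501}{75} \cdot 11} = \frac{1}{\frac{12}{5} + 121 + \frac{148511}{75}} = \frac{1}{\frac{157766}{75}} = \frac{75}{157766}$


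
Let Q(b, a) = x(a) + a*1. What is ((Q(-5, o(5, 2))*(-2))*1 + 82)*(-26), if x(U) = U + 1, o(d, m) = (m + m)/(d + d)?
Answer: -10192/5 ≈ -2038.4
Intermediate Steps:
o(d, m) = m/d (o(d, m) = (2*m)/((2*d)) = (2*m)*(1/(2*d)) = m/d)
x(U) = 1 + U
Q(b, a) = 1 + 2*a (Q(b, a) = (1 + a) + a*1 = (1 + a) + a = 1 + 2*a)
((Q(-5, o(5, 2))*(-2))*1 + 82)*(-26) = (((1 + 2*(2/5))*(-2))*1 + 82)*(-26) = (((1 + 2*(2*(⅕)))*(-2))*1 + 82)*(-26) = (((1 + 2*(⅖))*(-2))*1 + 82)*(-26) = (((1 + ⅘)*(-2))*1 + 82)*(-26) = (((9/5)*(-2))*1 + 82)*(-26) = (-18/5*1 + 82)*(-26) = (-18/5 + 82)*(-26) = (392/5)*(-26) = -10192/5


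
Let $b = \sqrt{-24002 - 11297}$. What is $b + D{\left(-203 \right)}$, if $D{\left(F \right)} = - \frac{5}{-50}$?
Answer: $\frac{1}{10} + i \sqrt{35299} \approx 0.1 + 187.88 i$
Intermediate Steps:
$D{\left(F \right)} = \frac{1}{10}$ ($D{\left(F \right)} = \left(-5\right) \left(- \frac{1}{50}\right) = \frac{1}{10}$)
$b = i \sqrt{35299}$ ($b = \sqrt{-35299} = i \sqrt{35299} \approx 187.88 i$)
$b + D{\left(-203 \right)} = i \sqrt{35299} + \frac{1}{10} = \frac{1}{10} + i \sqrt{35299}$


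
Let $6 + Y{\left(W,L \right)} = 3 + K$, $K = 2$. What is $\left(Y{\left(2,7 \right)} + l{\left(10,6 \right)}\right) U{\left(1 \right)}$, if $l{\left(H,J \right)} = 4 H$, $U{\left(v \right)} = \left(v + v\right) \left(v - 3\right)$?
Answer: $-156$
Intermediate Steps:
$U{\left(v \right)} = 2 v \left(-3 + v\right)$
$Y{\left(W,L \right)} = -1$ ($Y{\left(W,L \right)} = -6 + \left(3 + 2\right) = -6 + 5 = -1$)
$\left(Y{\left(2,7 \right)} + l{\left(10,6 \right)}\right) U{\left(1 \right)} = \left(-1 + 4 \cdot 10\right) 2 \cdot 1 \left(-3 + 1\right) = \left(-1 + 40\right) 2 \cdot 1 \left(-2\right) = 39 \left(-4\right) = -156$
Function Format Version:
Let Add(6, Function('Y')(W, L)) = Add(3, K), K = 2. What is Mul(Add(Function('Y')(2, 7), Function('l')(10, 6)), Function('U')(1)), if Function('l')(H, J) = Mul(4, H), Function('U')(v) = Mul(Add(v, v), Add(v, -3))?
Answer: -156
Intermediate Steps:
Function('U')(v) = Mul(2, v, Add(-3, v)) (Function('U')(v) = Mul(Mul(2, v), Add(-3, v)) = Mul(2, v, Add(-3, v)))
Function('Y')(W, L) = -1 (Function('Y')(W, L) = Add(-6, Add(3, 2)) = Add(-6, 5) = -1)
Mul(Add(Function('Y')(2, 7), Function('l')(10, 6)), Function('U')(1)) = Mul(Add(-1, Mul(4, 10)), Mul(2, 1, Add(-3, 1))) = Mul(Add(-1, 40), Mul(2, 1, -2)) = Mul(39, -4) = -156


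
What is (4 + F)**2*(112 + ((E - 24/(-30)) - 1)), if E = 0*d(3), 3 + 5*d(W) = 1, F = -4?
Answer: 0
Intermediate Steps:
d(W) = -2/5 (d(W) = -3/5 + (1/5)*1 = -3/5 + 1/5 = -2/5)
E = 0 (E = 0*(-2/5) = 0)
(4 + F)**2*(112 + ((E - 24/(-30)) - 1)) = (4 - 4)**2*(112 + ((0 - 24/(-30)) - 1)) = 0**2*(112 + ((0 - 24*(-1/30)) - 1)) = 0*(112 + ((0 + 4/5) - 1)) = 0*(112 + (4/5 - 1)) = 0*(112 - 1/5) = 0*(559/5) = 0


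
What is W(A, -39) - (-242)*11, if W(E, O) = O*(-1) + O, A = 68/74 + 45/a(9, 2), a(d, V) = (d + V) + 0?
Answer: 2662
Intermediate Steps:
a(d, V) = V + d (a(d, V) = (V + d) + 0 = V + d)
A = 2039/407 (A = 68/74 + 45/(2 + 9) = 68*(1/74) + 45/11 = 34/37 + 45*(1/11) = 34/37 + 45/11 = 2039/407 ≈ 5.0098)
W(E, O) = 0 (W(E, O) = -O + O = 0)
W(A, -39) - (-242)*11 = 0 - (-242)*11 = 0 - 1*(-2662) = 0 + 2662 = 2662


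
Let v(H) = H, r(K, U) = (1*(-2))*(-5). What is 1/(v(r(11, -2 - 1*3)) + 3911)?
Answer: 1/3921 ≈ 0.00025504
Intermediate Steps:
r(K, U) = 10 (r(K, U) = -2*(-5) = 10)
1/(v(r(11, -2 - 1*3)) + 3911) = 1/(10 + 3911) = 1/3921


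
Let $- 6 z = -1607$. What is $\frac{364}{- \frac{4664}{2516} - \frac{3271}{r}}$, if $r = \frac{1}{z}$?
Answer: $- \frac{1373736}{3306343609} \approx -0.00041548$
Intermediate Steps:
$z = \frac{1607}{6}$ ($z = \left(- \frac{1}{6}\right) \left(-1607\right) = \frac{1607}{6} \approx 267.83$)
$r = \frac{6}{1607}$ ($r = \frac{1}{\frac{1607}{6}} = \frac{6}{1607} \approx 0.0037337$)
$\frac{364}{- \frac{4664}{2516} - \frac{3271}{r}} = \frac{364}{- \frac{4664}{2516} - \frac{3271}{\frac{6}{1607}}} = \frac{364}{\left(-4664\right) \frac{1}{2516} - \frac{5256497}{6}} = \frac{364}{- \frac{1166}{629} - \frac{5256497}{6}} = \frac{364}{- \frac{3306343609}{3774}} = 364 \left(- \frac{3774}{3306343609}\right) = - \frac{1373736}{3306343609}$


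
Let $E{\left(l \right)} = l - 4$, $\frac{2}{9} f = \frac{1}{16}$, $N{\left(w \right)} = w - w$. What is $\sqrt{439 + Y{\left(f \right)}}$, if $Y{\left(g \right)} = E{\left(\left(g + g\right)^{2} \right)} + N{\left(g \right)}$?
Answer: $\frac{11 \sqrt{921}}{16} \approx 20.864$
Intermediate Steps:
$N{\left(w \right)} = 0$
$f = \frac{9}{32}$ ($f = \frac{9}{2 \cdot 16} = \frac{9}{2} \cdot \frac{1}{16} = \frac{9}{32} \approx 0.28125$)
$E{\left(l \right)} = -4 + l$
$Y{\left(g \right)} = -4 + 4 g^{2}$ ($Y{\left(g \right)} = \left(-4 + \left(g + g\right)^{2}\right) + 0 = \left(-4 + \left(2 g\right)^{2}\right) + 0 = \left(-4 + 4 g^{2}\right) + 0 = -4 + 4 g^{2}$)
$\sqrt{439 + Y{\left(f \right)}} = \sqrt{439 - \left(4 - 4 \left(\frac{9}{32}\right)^{2}\right)} = \sqrt{439 + \left(-4 + 4 \cdot \frac{81}{1024}\right)} = \sqrt{439 + \left(-4 + \frac{81}{256}\right)} = \sqrt{439 - \frac{943}{256}} = \sqrt{\frac{111441}{256}} = \frac{11 \sqrt{921}}{16}$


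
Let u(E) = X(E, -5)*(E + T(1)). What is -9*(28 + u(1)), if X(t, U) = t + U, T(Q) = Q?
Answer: -180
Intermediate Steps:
X(t, U) = U + t
u(E) = (1 + E)*(-5 + E) (u(E) = (-5 + E)*(E + 1) = (-5 + E)*(1 + E) = (1 + E)*(-5 + E))
-9*(28 + u(1)) = -9*(28 + (1 + 1)*(-5 + 1)) = -9*(28 + 2*(-4)) = -9*(28 - 8) = -9*20 = -180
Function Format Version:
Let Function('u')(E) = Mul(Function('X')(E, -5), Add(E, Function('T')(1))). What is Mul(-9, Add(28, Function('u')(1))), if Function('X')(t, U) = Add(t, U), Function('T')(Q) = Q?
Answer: -180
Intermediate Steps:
Function('X')(t, U) = Add(U, t)
Function('u')(E) = Mul(Add(1, E), Add(-5, E)) (Function('u')(E) = Mul(Add(-5, E), Add(E, 1)) = Mul(Add(-5, E), Add(1, E)) = Mul(Add(1, E), Add(-5, E)))
Mul(-9, Add(28, Function('u')(1))) = Mul(-9, Add(28, Mul(Add(1, 1), Add(-5, 1)))) = Mul(-9, Add(28, Mul(2, -4))) = Mul(-9, Add(28, -8)) = Mul(-9, 20) = -180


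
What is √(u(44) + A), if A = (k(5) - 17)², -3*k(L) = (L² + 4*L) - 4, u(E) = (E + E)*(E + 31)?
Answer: 2*√16966/3 ≈ 86.836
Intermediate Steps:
u(E) = 2*E*(31 + E) (u(E) = (2*E)*(31 + E) = 2*E*(31 + E))
k(L) = 4/3 - 4*L/3 - L²/3 (k(L) = -((L² + 4*L) - 4)/3 = -(-4 + L² + 4*L)/3 = 4/3 - 4*L/3 - L²/3)
A = 8464/9 (A = ((4/3 - 4/3*5 - ⅓*5²) - 17)² = ((4/3 - 20/3 - ⅓*25) - 17)² = ((4/3 - 20/3 - 25/3) - 17)² = (-41/3 - 17)² = (-92/3)² = 8464/9 ≈ 940.44)
√(u(44) + A) = √(2*44*(31 + 44) + 8464/9) = √(2*44*75 + 8464/9) = √(6600 + 8464/9) = √(67864/9) = 2*√16966/3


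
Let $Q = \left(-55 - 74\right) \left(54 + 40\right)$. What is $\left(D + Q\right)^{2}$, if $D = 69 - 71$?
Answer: $147088384$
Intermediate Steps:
$Q = -12126$ ($Q = \left(-129\right) 94 = -12126$)
$D = -2$
$\left(D + Q\right)^{2} = \left(-2 - 12126\right)^{2} = \left(-12128\right)^{2} = 147088384$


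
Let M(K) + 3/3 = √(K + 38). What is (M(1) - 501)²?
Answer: (502 - √39)² ≈ 2.4577e+5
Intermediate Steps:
M(K) = -1 + √(38 + K) (M(K) = -1 + √(K + 38) = -1 + √(38 + K))
(M(1) - 501)² = ((-1 + √(38 + 1)) - 501)² = ((-1 + √39) - 501)² = (-502 + √39)²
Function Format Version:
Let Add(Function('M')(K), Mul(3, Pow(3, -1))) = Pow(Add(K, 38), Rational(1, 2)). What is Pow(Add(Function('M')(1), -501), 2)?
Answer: Pow(Add(502, Mul(-1, Pow(39, Rational(1, 2)))), 2) ≈ 2.4577e+5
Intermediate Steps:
Function('M')(K) = Add(-1, Pow(Add(38, K), Rational(1, 2))) (Function('M')(K) = Add(-1, Pow(Add(K, 38), Rational(1, 2))) = Add(-1, Pow(Add(38, K), Rational(1, 2))))
Pow(Add(Function('M')(1), -501), 2) = Pow(Add(Add(-1, Pow(Add(38, 1), Rational(1, 2))), -501), 2) = Pow(Add(Add(-1, Pow(39, Rational(1, 2))), -501), 2) = Pow(Add(-502, Pow(39, Rational(1, 2))), 2)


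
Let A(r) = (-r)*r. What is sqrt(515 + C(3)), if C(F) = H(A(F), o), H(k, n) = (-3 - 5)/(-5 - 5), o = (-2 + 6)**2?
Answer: sqrt(12895)/5 ≈ 22.711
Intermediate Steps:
A(r) = -r**2
o = 16 (o = 4**2 = 16)
H(k, n) = 4/5 (H(k, n) = -8/(-10) = -8*(-1/10) = 4/5)
C(F) = 4/5
sqrt(515 + C(3)) = sqrt(515 + 4/5) = sqrt(2579/5) = sqrt(12895)/5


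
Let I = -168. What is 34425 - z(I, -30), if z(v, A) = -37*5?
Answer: 34610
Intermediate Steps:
z(v, A) = -185
34425 - z(I, -30) = 34425 - 1*(-185) = 34425 + 185 = 34610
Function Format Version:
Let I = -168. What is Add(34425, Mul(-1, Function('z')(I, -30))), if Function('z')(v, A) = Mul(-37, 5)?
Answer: 34610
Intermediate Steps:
Function('z')(v, A) = -185
Add(34425, Mul(-1, Function('z')(I, -30))) = Add(34425, Mul(-1, -185)) = Add(34425, 185) = 34610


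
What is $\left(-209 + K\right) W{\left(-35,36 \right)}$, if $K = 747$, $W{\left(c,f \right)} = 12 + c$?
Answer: $-12374$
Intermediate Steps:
$\left(-209 + K\right) W{\left(-35,36 \right)} = \left(-209 + 747\right) \left(12 - 35\right) = 538 \left(-23\right) = -12374$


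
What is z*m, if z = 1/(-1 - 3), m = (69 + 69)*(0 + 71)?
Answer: -4899/2 ≈ -2449.5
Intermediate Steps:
m = 9798 (m = 138*71 = 9798)
z = -¼ (z = 1/(-4) = -¼ ≈ -0.25000)
z*m = -¼*9798 = -4899/2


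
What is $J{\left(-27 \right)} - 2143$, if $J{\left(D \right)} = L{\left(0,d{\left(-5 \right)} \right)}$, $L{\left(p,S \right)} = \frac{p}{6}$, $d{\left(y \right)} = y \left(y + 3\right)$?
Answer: $-2143$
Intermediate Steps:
$d{\left(y \right)} = y \left(3 + y\right)$
$L{\left(p,S \right)} = \frac{p}{6}$ ($L{\left(p,S \right)} = p \frac{1}{6} = \frac{p}{6}$)
$J{\left(D \right)} = 0$ ($J{\left(D \right)} = \frac{1}{6} \cdot 0 = 0$)
$J{\left(-27 \right)} - 2143 = 0 - 2143 = -2143$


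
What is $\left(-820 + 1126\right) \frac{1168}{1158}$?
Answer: $\frac{59568}{193} \approx 308.64$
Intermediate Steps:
$\left(-820 + 1126\right) \frac{1168}{1158} = 306 \cdot 1168 \cdot \frac{1}{1158} = 306 \cdot \frac{584}{579} = \frac{59568}{193}$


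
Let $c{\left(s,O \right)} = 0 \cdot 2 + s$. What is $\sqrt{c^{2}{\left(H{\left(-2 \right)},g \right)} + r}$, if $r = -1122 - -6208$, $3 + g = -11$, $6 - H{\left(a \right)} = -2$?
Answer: $5 \sqrt{206} \approx 71.764$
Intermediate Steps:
$H{\left(a \right)} = 8$ ($H{\left(a \right)} = 6 - -2 = 6 + 2 = 8$)
$g = -14$ ($g = -3 - 11 = -14$)
$c{\left(s,O \right)} = s$ ($c{\left(s,O \right)} = 0 + s = s$)
$r = 5086$ ($r = -1122 + 6208 = 5086$)
$\sqrt{c^{2}{\left(H{\left(-2 \right)},g \right)} + r} = \sqrt{8^{2} + 5086} = \sqrt{64 + 5086} = \sqrt{5150} = 5 \sqrt{206}$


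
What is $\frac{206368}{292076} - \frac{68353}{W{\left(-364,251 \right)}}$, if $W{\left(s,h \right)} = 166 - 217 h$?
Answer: $\frac{7792564899}{3965004719} \approx 1.9653$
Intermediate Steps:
$\frac{206368}{292076} - \frac{68353}{W{\left(-364,251 \right)}} = \frac{206368}{292076} - \frac{68353}{166 - 54467} = 206368 \cdot \frac{1}{292076} - \frac{68353}{166 - 54467} = \frac{51592}{73019} - \frac{68353}{-54301} = \frac{51592}{73019} - - \frac{68353}{54301} = \frac{51592}{73019} + \frac{68353}{54301} = \frac{7792564899}{3965004719}$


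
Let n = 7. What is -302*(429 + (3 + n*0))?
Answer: -130464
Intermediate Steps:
-302*(429 + (3 + n*0)) = -302*(429 + (3 + 7*0)) = -302*(429 + (3 + 0)) = -302*(429 + 3) = -302*432 = -130464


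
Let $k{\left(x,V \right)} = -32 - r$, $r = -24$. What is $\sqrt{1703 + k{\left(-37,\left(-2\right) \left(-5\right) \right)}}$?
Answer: $\sqrt{1695} \approx 41.17$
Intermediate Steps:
$k{\left(x,V \right)} = -8$ ($k{\left(x,V \right)} = -32 - -24 = -32 + 24 = -8$)
$\sqrt{1703 + k{\left(-37,\left(-2\right) \left(-5\right) \right)}} = \sqrt{1703 - 8} = \sqrt{1695}$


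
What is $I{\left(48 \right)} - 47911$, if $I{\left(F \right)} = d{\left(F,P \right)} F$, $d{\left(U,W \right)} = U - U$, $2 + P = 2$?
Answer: $-47911$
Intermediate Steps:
$P = 0$ ($P = -2 + 2 = 0$)
$d{\left(U,W \right)} = 0$
$I{\left(F \right)} = 0$ ($I{\left(F \right)} = 0 F = 0$)
$I{\left(48 \right)} - 47911 = 0 - 47911 = -47911$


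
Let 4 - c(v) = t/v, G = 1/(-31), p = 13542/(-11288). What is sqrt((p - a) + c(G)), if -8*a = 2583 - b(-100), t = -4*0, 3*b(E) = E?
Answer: sqrt(94563264354)/16932 ≈ 18.162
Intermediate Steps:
p = -6771/5644 (p = 13542*(-1/11288) = -6771/5644 ≈ -1.1997)
b(E) = E/3
t = 0
G = -1/31 ≈ -0.032258
a = -7849/24 (a = -(2583 - (-100)/3)/8 = -(2583 - 1*(-100/3))/8 = -(2583 + 100/3)/8 = -1/8*7849/3 = -7849/24 ≈ -327.04)
c(v) = 4 (c(v) = 4 - 0/v = 4 - 1*0 = 4 + 0 = 4)
sqrt((p - a) + c(G)) = sqrt((-6771/5644 - 1*(-7849/24)) + 4) = sqrt((-6771/5644 + 7849/24) + 4) = sqrt(11034313/33864 + 4) = sqrt(11169769/33864) = sqrt(94563264354)/16932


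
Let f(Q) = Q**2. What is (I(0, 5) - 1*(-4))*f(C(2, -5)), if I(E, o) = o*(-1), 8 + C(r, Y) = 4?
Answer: -16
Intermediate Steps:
C(r, Y) = -4 (C(r, Y) = -8 + 4 = -4)
I(E, o) = -o
(I(0, 5) - 1*(-4))*f(C(2, -5)) = (-1*5 - 1*(-4))*(-4)**2 = (-5 + 4)*16 = -1*16 = -16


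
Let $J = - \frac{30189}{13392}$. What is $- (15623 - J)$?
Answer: $- \frac{69751135}{4464} \approx -15625.0$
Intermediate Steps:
$J = - \frac{10063}{4464}$ ($J = \left(-30189\right) \frac{1}{13392} = - \frac{10063}{4464} \approx -2.2543$)
$- (15623 - J) = - (15623 - - \frac{10063}{4464}) = - (15623 + \frac{10063}{4464}) = \left(-1\right) \frac{69751135}{4464} = - \frac{69751135}{4464}$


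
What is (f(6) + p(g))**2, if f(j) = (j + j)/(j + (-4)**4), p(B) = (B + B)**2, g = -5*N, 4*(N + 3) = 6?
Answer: 869129361/17161 ≈ 50646.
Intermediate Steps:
N = -3/2 (N = -3 + (1/4)*6 = -3 + 3/2 = -3/2 ≈ -1.5000)
g = 15/2 (g = -5*(-3/2) = 15/2 ≈ 7.5000)
p(B) = 4*B**2 (p(B) = (2*B)**2 = 4*B**2)
f(j) = 2*j/(256 + j) (f(j) = (2*j)/(j + 256) = (2*j)/(256 + j) = 2*j/(256 + j))
(f(6) + p(g))**2 = (2*6/(256 + 6) + 4*(15/2)**2)**2 = (2*6/262 + 4*(225/4))**2 = (2*6*(1/262) + 225)**2 = (6/131 + 225)**2 = (29481/131)**2 = 869129361/17161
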